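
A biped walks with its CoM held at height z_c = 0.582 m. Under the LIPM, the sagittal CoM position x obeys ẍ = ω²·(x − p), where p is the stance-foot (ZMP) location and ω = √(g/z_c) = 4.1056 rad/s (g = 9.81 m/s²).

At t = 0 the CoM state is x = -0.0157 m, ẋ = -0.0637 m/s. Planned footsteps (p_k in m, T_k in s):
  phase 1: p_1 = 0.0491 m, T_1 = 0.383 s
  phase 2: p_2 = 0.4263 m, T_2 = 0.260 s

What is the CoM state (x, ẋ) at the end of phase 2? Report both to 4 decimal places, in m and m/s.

x = -0.7514, ẋ = -4.2883

phase 1: p=0.0491, T=0.383, ωT=1.572445, cosh=2.512976, sinh=2.305438; start (x,ẋ)=(-0.015700, -0.063700) → end (x,ẋ)=(-0.149511, -0.773422)
phase 2: p=0.4263, T=0.260, ωT=1.067456, cosh=1.625927, sinh=1.282045; start (x,ẋ)=(-0.149511, -0.773422) → end (x,ẋ)=(-0.751441, -4.288344)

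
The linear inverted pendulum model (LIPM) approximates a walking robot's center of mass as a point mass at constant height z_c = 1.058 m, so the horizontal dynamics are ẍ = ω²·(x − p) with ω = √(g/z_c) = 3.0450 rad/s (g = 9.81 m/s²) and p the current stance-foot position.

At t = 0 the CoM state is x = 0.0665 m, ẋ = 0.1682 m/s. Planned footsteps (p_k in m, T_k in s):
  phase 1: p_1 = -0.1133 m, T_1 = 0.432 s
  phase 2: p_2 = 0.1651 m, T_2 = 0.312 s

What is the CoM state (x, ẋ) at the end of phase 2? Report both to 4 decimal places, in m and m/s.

phase 1: p=-0.1133, T=0.432, ωT=1.315440, cosh=1.997373, sinh=1.729017; start (x,ẋ)=(0.066500, 0.168200) → end (x,ẋ)=(0.341335, 1.282579)
phase 2: p=0.1651, T=0.312, ωT=0.950040, cosh=1.486269, sinh=1.099544; start (x,ẋ)=(0.341335, 1.282579) → end (x,ẋ)=(0.890170, 2.496314)

x = 0.8902, ẋ = 2.4963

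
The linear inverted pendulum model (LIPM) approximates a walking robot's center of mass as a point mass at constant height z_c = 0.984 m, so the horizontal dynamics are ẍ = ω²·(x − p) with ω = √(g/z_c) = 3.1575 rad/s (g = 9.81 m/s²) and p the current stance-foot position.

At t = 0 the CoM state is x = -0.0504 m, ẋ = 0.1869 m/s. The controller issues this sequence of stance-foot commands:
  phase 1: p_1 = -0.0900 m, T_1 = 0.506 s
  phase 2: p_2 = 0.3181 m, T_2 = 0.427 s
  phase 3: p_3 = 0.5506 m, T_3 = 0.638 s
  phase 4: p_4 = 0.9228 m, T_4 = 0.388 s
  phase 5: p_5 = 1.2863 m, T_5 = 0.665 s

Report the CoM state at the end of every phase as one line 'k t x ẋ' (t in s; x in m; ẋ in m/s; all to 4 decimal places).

1 0.5060 0.1521 0.7770
2 0.9330 0.4188 0.6559
3 1.5710 0.8125 0.9701
4 1.9590 1.1968 1.2524
5 2.6240 2.5102 4.0526

phase 1: p=-0.0900, T=0.506, ωT=1.597695, cosh=2.571996, sinh=2.369633; start (x,ẋ)=(-0.050400, 0.186900) → end (x,ẋ)=(0.152115, 0.776998)
phase 2: p=0.3181, T=0.427, ωT=1.348253, cosh=2.055192, sinh=1.795498; start (x,ẋ)=(0.152115, 0.776998) → end (x,ẋ)=(0.418806, 0.655865)
phase 3: p=0.5506, T=0.638, ωT=2.014485, cosh=3.815127, sinh=3.681738; start (x,ẋ)=(0.418806, 0.655865) → end (x,ẋ)=(0.812547, 0.970091)
phase 4: p=0.9228, T=0.388, ωT=1.225110, cosh=1.849133, sinh=1.555408; start (x,ẋ)=(0.812547, 0.970091) → end (x,ẋ)=(1.196801, 1.252351)
phase 5: p=1.2863, T=0.665, ωT=2.099738, cosh=4.143258, sinh=4.020769; start (x,ẋ)=(1.196801, 1.252351) → end (x,ẋ)=(2.510230, 4.052572)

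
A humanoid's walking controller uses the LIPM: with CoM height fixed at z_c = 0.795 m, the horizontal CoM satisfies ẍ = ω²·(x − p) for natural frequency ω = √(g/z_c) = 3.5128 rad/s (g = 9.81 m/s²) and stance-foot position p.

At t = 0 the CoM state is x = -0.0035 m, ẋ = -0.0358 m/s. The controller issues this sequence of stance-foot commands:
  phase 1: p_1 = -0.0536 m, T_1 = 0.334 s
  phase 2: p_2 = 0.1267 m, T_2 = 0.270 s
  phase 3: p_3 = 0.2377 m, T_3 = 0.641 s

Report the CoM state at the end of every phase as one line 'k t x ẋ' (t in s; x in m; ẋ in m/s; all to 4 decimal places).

phase 1: p=-0.0536, T=0.334, ωT=1.173275, cosh=1.770957, sinh=1.461605; start (x,ẋ)=(-0.003500, -0.035800) → end (x,ẋ)=(0.020229, 0.193830)
phase 2: p=0.1267, T=0.270, ωT=0.948456, cosh=1.484530, sinh=1.097191; start (x,ẋ)=(0.020229, 0.193830) → end (x,ẋ)=(0.029182, -0.122615)
phase 3: p=0.2377, T=0.641, ωT=2.251705, cosh=4.804572, sinh=4.699352; start (x,ẋ)=(0.029182, -0.122615) → end (x,ẋ)=(-0.928172, -4.031304)

1 0.3340 0.0202 0.1938
2 0.6040 0.0292 -0.1226
3 1.2450 -0.9282 -4.0313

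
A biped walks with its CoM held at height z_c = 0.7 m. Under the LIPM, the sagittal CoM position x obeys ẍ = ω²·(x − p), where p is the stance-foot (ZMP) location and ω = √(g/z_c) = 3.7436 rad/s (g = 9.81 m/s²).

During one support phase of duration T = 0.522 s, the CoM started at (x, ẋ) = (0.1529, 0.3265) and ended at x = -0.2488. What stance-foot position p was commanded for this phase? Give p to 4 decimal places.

p = 0.4234

ωT = 3.7436·0.522 = 1.954159; cosh(ωT) = 3.599833, sinh(ωT) = 3.458149
x(T) = p + (x₀−p)·cosh(ωT) + (ẋ₀/ω)·sinh(ωT) ⇒ p·(1 − cosh) = x(T) − x₀·cosh − (ẋ₀/ω)·sinh
numerator   = -0.2488 − (0.1529)·3.599833 − (0.3265/3.7436)·3.458149 = -1.100819
denominator = 1 − 3.599833 = -2.599833
p = -1.100819 / -2.599833 = 0.4234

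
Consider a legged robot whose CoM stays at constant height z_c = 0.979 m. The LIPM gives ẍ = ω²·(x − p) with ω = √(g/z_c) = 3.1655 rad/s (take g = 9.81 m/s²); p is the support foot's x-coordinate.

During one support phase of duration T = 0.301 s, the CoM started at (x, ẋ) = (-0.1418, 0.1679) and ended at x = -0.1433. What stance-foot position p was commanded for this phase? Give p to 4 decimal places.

p = -0.0191

ωT = 3.1655·0.301 = 0.952816; cosh(ωT) = 1.489327, sinh(ωT) = 1.103673
x(T) = p + (x₀−p)·cosh(ωT) + (ẋ₀/ω)·sinh(ωT) ⇒ p·(1 − cosh) = x(T) − x₀·cosh − (ẋ₀/ω)·sinh
numerator   = -0.1433 − (-0.1418)·1.489327 − (0.1679/3.1655)·1.103673 = 0.009347
denominator = 1 − 1.489327 = -0.489327
p = 0.009347 / -0.489327 = -0.0191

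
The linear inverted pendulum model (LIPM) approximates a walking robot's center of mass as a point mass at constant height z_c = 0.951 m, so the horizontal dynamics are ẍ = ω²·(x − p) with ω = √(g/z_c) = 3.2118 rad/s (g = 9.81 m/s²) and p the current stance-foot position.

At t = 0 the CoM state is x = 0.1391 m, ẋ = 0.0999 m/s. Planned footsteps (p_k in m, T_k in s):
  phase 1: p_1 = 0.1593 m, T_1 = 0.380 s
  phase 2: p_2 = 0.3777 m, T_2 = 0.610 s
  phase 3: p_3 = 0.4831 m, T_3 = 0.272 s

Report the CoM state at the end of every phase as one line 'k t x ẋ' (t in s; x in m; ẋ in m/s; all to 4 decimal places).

1 0.3800 0.1702 0.0837
2 0.9900 -0.2823 -2.0141
3 1.2620 -1.2137 -5.2643

phase 1: p=0.1593, T=0.380, ωT=1.220484, cosh=1.841957, sinh=1.546870; start (x,ẋ)=(0.139100, 0.099900) → end (x,ẋ)=(0.170206, 0.083653)
phase 2: p=0.3777, T=0.610, ωT=1.959198, cosh=3.617304, sinh=3.476332; start (x,ẋ)=(0.170206, 0.083653) → end (x,ẋ)=(-0.282324, -2.014126)
phase 3: p=0.4831, T=0.272, ωT=0.873610, cosh=1.406492, sinh=0.989050; start (x,ẋ)=(-0.282324, -2.014126) → end (x,ẋ)=(-1.213699, -5.264323)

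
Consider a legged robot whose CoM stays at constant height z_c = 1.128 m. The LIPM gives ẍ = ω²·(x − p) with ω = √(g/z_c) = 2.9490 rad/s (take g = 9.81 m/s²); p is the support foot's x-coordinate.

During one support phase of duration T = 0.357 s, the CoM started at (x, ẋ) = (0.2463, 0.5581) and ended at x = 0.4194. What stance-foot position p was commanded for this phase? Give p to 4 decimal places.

p = 0.3534

ωT = 2.9490·0.357 = 1.052793; cosh(ωT) = 1.607303, sinh(ωT) = 1.258341
x(T) = p + (x₀−p)·cosh(ωT) + (ẋ₀/ω)·sinh(ωT) ⇒ p·(1 − cosh) = x(T) − x₀·cosh − (ẋ₀/ω)·sinh
numerator   = 0.4194 − (0.2463)·1.607303 − (0.5581/2.9490)·1.258341 = -0.214620
denominator = 1 − 1.607303 = -0.607303
p = -0.214620 / -0.607303 = 0.3534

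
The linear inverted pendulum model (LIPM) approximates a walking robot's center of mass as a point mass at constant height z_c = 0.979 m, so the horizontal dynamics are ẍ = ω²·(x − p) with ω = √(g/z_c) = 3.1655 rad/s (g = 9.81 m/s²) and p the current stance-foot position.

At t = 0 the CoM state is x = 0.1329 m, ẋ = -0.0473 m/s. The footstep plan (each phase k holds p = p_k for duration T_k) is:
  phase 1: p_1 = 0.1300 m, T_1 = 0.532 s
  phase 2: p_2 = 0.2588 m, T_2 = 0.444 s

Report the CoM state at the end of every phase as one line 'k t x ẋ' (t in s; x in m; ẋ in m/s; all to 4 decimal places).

1 0.5320 0.0992 -0.1079
2 0.9760 -0.1514 -1.2012

phase 1: p=0.1300, T=0.532, ωT=1.684046, cosh=2.786465, sinh=2.600844; start (x,ẋ)=(0.132900, -0.047300) → end (x,ẋ)=(0.099218, -0.107924)
phase 2: p=0.2588, T=0.444, ωT=1.405482, cosh=2.161370, sinh=1.916121; start (x,ẋ)=(0.099218, -0.107924) → end (x,ẋ)=(-0.151444, -1.201206)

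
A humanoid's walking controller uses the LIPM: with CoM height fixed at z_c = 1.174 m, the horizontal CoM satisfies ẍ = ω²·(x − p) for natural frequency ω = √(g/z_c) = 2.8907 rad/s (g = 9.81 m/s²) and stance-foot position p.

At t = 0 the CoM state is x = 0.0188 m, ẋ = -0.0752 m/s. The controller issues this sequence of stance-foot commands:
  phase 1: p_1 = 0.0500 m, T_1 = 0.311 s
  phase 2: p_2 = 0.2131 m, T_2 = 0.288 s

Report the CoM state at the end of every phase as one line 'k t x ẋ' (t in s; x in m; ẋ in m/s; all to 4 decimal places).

1 0.3110 -0.0213 -0.2001
2 0.5990 -0.1719 -0.9053

phase 1: p=0.0500, T=0.311, ωT=0.899008, cosh=1.432068, sinh=1.025095; start (x,ẋ)=(0.018800, -0.075200) → end (x,ẋ)=(-0.021348, -0.200145)
phase 2: p=0.2131, T=0.288, ωT=0.832522, cosh=1.367030, sinh=0.932079; start (x,ẋ)=(-0.021348, -0.200145) → end (x,ẋ)=(-0.171932, -0.905291)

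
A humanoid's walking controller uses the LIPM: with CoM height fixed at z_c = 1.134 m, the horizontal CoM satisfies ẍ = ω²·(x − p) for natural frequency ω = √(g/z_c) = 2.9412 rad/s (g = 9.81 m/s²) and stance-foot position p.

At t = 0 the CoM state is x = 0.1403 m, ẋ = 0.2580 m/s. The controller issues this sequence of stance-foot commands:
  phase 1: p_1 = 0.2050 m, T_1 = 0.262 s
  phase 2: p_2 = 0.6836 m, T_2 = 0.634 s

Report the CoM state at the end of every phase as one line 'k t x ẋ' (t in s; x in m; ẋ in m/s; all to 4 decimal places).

phase 1: p=0.2050, T=0.262, ωT=0.770594, cosh=1.311894, sinh=0.849156; start (x,ẋ)=(0.140300, 0.258000) → end (x,ẋ)=(0.194608, 0.176878)
phase 2: p=0.6836, T=0.634, ωT=1.864721, cosh=3.304537, sinh=3.149597; start (x,ẋ)=(0.194608, 0.176878) → end (x,ẋ)=(-0.742882, -3.945326)

1 0.2620 0.1946 0.1769
2 0.8960 -0.7429 -3.9453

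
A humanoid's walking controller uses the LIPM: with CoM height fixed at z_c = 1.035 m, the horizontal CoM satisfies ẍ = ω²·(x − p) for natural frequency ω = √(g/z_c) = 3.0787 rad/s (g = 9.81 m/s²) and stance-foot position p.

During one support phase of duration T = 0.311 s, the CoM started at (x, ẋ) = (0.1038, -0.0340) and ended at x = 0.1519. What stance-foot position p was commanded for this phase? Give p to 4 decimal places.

ωT = 3.0787·0.311 = 0.957476; cosh(ωT) = 1.494486, sinh(ωT) = 1.110626
x(T) = p + (x₀−p)·cosh(ωT) + (ẋ₀/ω)·sinh(ωT) ⇒ p·(1 − cosh) = x(T) − x₀·cosh − (ẋ₀/ω)·sinh
numerator   = 0.1519 − (0.1038)·1.494486 − (-0.0340/3.0787)·1.110626 = 0.009038
denominator = 1 − 1.494486 = -0.494486
p = 0.009038 / -0.494486 = -0.0183

p = -0.0183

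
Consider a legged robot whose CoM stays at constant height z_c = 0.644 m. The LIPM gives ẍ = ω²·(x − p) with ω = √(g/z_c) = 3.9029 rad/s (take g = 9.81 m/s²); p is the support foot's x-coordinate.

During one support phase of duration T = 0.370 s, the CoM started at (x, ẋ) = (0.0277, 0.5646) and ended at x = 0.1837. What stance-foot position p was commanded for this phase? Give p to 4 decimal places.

p = 0.1356

ωT = 3.9029·0.370 = 1.444073; cosh(ωT) = 2.236943, sinh(ωT) = 2.000979
x(T) = p + (x₀−p)·cosh(ωT) + (ẋ₀/ω)·sinh(ωT) ⇒ p·(1 − cosh) = x(T) − x₀·cosh − (ẋ₀/ω)·sinh
numerator   = 0.1837 − (0.0277)·2.236943 − (0.5646/3.9029)·2.000979 = -0.167728
denominator = 1 − 2.236943 = -1.236943
p = -0.167728 / -1.236943 = 0.1356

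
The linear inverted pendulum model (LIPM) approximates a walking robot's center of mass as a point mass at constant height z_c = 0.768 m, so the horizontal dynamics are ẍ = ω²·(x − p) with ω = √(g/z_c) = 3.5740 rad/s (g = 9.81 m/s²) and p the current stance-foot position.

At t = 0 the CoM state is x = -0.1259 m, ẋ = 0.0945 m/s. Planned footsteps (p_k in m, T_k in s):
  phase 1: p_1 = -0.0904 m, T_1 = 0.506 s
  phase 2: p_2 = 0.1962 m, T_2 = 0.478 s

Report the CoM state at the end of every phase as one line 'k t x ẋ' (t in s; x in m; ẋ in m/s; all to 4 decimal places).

1 0.5060 -0.1231 -0.0806
2 0.9840 -0.7742 -3.2762

phase 1: p=-0.0904, T=0.506, ωT=1.808444, cosh=3.132428, sinh=2.968519; start (x,ẋ)=(-0.125900, 0.094500) → end (x,ẋ)=(-0.123111, -0.080622)
phase 2: p=0.1962, T=0.478, ωT=1.708372, cosh=2.850564, sinh=2.669404; start (x,ẋ)=(-0.123111, -0.080622) → end (x,ẋ)=(-0.774232, -3.276186)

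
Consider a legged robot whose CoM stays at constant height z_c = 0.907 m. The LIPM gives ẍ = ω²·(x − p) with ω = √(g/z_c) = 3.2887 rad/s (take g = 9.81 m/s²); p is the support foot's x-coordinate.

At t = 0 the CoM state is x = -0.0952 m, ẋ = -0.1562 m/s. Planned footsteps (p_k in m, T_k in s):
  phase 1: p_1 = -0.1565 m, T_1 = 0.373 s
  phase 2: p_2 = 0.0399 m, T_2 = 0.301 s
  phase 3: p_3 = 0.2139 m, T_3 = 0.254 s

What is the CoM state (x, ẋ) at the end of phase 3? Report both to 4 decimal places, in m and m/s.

x = -0.5009, ẋ = -2.0154

phase 1: p=-0.1565, T=0.373, ωT=1.226685, cosh=1.851585, sinh=1.558322; start (x,ẋ)=(-0.095200, -0.156200) → end (x,ẋ)=(-0.117012, 0.024936)
phase 2: p=0.0399, T=0.301, ωT=0.989899, cosh=1.531288, sinh=1.159674; start (x,ẋ)=(-0.117012, 0.024936) → end (x,ẋ)=(-0.191584, -0.560249)
phase 3: p=0.2139, T=0.254, ωT=0.835330, cosh=1.369653, sinh=0.935921; start (x,ẋ)=(-0.191584, -0.560249) → end (x,ẋ)=(-0.500912, -2.015413)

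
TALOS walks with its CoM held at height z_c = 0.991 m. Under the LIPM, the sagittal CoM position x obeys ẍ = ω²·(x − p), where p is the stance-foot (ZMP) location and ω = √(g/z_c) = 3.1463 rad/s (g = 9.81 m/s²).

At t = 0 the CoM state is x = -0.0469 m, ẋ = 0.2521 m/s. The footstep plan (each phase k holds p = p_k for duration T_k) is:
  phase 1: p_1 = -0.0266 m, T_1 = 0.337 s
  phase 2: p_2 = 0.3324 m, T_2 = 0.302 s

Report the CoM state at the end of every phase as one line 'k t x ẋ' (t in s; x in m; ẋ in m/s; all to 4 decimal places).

1 0.3370 0.0424 0.3265
2 0.6390 0.0154 -0.5183

phase 1: p=-0.0266, T=0.337, ωT=1.060303, cosh=1.616798, sinh=1.270448; start (x,ẋ)=(-0.046900, 0.252100) → end (x,ẋ)=(0.042375, 0.326452)
phase 2: p=0.3324, T=0.302, ωT=0.950183, cosh=1.486426, sinh=1.099756; start (x,ẋ)=(0.042375, 0.326452) → end (x,ẋ)=(0.015406, -0.518288)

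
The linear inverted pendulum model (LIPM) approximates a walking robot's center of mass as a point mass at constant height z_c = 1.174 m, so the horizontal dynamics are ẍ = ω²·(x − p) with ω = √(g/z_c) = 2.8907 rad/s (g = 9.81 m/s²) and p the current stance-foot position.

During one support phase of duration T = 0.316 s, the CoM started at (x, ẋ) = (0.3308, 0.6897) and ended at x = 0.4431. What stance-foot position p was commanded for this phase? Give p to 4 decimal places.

p = 0.6378

ωT = 2.8907·0.316 = 0.913461; cosh(ωT) = 1.447035, sinh(ωT) = 1.045901
x(T) = p + (x₀−p)·cosh(ωT) + (ẋ₀/ω)·sinh(ωT) ⇒ p·(1 − cosh) = x(T) − x₀·cosh − (ẋ₀/ω)·sinh
numerator   = 0.4431 − (0.3308)·1.447035 − (0.6897/2.8907)·1.045901 = -0.285124
denominator = 1 − 1.447035 = -0.447035
p = -0.285124 / -0.447035 = 0.6378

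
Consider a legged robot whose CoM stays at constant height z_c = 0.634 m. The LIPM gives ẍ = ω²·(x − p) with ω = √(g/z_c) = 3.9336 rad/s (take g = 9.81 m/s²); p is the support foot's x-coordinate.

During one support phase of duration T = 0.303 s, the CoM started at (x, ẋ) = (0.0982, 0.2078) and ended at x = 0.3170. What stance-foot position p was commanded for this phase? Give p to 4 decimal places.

ωT = 3.9336·0.303 = 1.191881; cosh(ωT) = 1.798459, sinh(ωT) = 1.494810
x(T) = p + (x₀−p)·cosh(ωT) + (ẋ₀/ω)·sinh(ωT) ⇒ p·(1 − cosh) = x(T) − x₀·cosh − (ẋ₀/ω)·sinh
numerator   = 0.3170 − (0.0982)·1.798459 − (0.2078/3.9336)·1.494810 = 0.061425
denominator = 1 − 1.798459 = -0.798459
p = 0.061425 / -0.798459 = -0.0769

p = -0.0769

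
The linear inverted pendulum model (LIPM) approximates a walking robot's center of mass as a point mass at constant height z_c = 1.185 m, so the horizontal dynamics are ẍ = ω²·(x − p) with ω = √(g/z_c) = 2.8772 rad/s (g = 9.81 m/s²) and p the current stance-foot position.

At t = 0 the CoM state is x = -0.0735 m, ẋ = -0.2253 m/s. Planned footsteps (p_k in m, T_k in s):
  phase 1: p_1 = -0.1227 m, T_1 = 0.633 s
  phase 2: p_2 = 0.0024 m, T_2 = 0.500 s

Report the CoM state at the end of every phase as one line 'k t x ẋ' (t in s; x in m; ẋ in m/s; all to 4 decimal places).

phase 1: p=-0.1227, T=0.633, ωT=1.821268, cosh=3.170754, sinh=3.008933; start (x,ẋ)=(-0.073500, -0.225300) → end (x,ẋ)=(-0.202314, -0.288432)
phase 2: p=0.0024, T=0.500, ωT=1.438600, cosh=2.226025, sinh=1.988766; start (x,ẋ)=(-0.202314, -0.288432) → end (x,ẋ)=(-0.652668, -1.813447)

1 0.6330 -0.2023 -0.2884
2 1.1330 -0.6527 -1.8134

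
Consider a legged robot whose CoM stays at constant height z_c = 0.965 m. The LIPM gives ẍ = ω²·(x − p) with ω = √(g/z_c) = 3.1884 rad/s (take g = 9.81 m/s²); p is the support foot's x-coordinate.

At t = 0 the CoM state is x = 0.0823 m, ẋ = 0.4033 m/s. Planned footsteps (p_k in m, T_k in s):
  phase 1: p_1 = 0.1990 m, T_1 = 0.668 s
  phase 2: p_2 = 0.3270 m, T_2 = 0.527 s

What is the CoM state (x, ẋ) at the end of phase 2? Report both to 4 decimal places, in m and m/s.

phase 1: p=0.1990, T=0.668, ωT=2.129851, cosh=4.266235, sinh=4.147380; start (x,ẋ)=(0.082300, 0.403300) → end (x,ẋ)=(0.225732, 0.177389)
phase 2: p=0.3270, T=0.527, ωT=1.680287, cosh=2.776708, sinh=2.590387; start (x,ẋ)=(0.225732, 0.177389) → end (x,ẋ)=(0.189925, -0.343837)

x = 0.1899, ẋ = -0.3438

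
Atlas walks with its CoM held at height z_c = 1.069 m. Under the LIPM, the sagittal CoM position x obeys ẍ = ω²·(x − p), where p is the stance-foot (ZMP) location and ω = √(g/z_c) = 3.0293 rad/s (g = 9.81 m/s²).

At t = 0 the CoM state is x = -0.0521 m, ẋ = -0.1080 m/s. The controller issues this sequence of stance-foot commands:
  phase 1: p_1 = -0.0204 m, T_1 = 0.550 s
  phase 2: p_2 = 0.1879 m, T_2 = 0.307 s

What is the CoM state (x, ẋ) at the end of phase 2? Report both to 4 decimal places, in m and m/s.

x = -0.5687, ẋ = -2.0438

phase 1: p=-0.0204, T=0.550, ωT=1.666115, cosh=2.740275, sinh=2.551295; start (x,ẋ)=(-0.052100, -0.108000) → end (x,ẋ)=(-0.198225, -0.540948)
phase 2: p=0.1879, T=0.307, ωT=0.929995, cosh=1.464526, sinh=1.069971; start (x,ẋ)=(-0.198225, -0.540948) → end (x,ẋ)=(-0.568657, -2.043764)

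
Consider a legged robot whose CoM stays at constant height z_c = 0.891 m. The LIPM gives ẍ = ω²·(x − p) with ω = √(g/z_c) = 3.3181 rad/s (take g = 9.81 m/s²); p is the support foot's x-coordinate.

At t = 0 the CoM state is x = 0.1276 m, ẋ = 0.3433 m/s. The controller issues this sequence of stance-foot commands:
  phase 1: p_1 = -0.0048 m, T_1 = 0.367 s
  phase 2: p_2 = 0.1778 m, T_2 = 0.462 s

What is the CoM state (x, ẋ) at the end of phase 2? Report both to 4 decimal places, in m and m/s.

phase 1: p=-0.0048, T=0.367, ωT=1.217743, cosh=1.837724, sinh=1.541827; start (x,ẋ)=(0.127600, 0.343300) → end (x,ẋ)=(0.398036, 1.308240)
phase 2: p=0.1778, T=0.462, ωT=1.532962, cosh=2.423886, sinh=2.207991; start (x,ẋ)=(0.398036, 1.308240) → end (x,ẋ)=(1.582181, 4.784551)

x = 1.5822, ẋ = 4.7846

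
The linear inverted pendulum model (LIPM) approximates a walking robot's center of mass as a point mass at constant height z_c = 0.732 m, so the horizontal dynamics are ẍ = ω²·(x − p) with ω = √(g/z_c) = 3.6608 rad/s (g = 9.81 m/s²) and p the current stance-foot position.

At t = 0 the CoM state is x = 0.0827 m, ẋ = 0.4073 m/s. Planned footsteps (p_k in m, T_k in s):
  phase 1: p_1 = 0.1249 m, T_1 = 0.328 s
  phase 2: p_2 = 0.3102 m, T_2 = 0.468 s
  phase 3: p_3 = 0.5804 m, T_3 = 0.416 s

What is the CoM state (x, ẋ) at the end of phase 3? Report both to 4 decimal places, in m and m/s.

x = 0.4885, ẋ = -0.0875

phase 1: p=0.1249, T=0.328, ωT=1.200742, cosh=1.811777, sinh=1.510806; start (x,ẋ)=(0.082700, 0.407300) → end (x,ẋ)=(0.216535, 0.504539)
phase 2: p=0.3102, T=0.468, ωT=1.713254, cosh=2.863631, sinh=2.683353; start (x,ẋ)=(0.216535, 0.504539) → end (x,ẋ)=(0.411803, 0.524721)
phase 3: p=0.5804, T=0.416, ωT=1.522893, cosh=2.401775, sinh=2.183695; start (x,ẋ)=(0.411803, 0.524721) → end (x,ẋ)=(0.488468, -0.087513)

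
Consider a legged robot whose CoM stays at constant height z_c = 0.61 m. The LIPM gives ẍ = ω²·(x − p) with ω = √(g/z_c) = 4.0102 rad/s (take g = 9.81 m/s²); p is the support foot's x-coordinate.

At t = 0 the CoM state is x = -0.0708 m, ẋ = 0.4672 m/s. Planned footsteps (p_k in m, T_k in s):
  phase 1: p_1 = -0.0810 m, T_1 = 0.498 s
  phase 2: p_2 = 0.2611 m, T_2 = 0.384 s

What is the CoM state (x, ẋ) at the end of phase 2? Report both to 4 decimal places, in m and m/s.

x = 1.6020, ẋ = 5.6840

phase 1: p=-0.0810, T=0.498, ωT=1.997080, cosh=3.751620, sinh=3.615889; start (x,ẋ)=(-0.070800, 0.467200) → end (x,ẋ)=(0.378528, 1.900661)
phase 2: p=0.2611, T=0.384, ωT=1.539917, cosh=2.439301, sinh=2.224902; start (x,ẋ)=(0.378528, 1.900661) → end (x,ẋ)=(1.602050, 5.684013)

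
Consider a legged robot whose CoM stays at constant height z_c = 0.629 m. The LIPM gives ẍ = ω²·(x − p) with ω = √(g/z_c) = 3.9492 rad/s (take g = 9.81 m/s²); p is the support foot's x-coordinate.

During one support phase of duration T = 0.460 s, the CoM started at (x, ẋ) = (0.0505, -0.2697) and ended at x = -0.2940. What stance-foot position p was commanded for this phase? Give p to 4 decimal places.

p = 0.1154

ωT = 3.9492·0.460 = 1.816632; cosh(ωT) = 3.156839, sinh(ωT) = 2.994267
x(T) = p + (x₀−p)·cosh(ωT) + (ẋ₀/ω)·sinh(ωT) ⇒ p·(1 − cosh) = x(T) − x₀·cosh − (ẋ₀/ω)·sinh
numerator   = -0.2940 − (0.0505)·3.156839 − (-0.2697/3.9492)·2.994267 = -0.248935
denominator = 1 − 3.156839 = -2.156839
p = -0.248935 / -2.156839 = 0.1154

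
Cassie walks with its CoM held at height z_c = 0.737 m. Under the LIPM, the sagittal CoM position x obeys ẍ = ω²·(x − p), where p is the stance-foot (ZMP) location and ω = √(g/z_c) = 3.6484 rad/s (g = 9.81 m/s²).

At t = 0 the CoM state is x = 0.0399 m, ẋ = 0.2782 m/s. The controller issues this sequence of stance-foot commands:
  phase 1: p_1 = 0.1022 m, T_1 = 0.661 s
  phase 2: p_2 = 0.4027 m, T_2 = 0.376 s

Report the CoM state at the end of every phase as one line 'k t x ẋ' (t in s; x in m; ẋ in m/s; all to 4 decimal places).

1 0.6610 0.1738 0.3065
2 1.0370 0.0774 -0.8973

phase 1: p=0.1022, T=0.661, ωT=2.411592, cosh=5.620689, sinh=5.531016; start (x,ẋ)=(0.039900, 0.278200) → end (x,ẋ)=(0.173785, 0.306501)
phase 2: p=0.4027, T=0.376, ωT=1.371798, cosh=2.098042, sinh=1.844392; start (x,ẋ)=(0.173785, 0.306501) → end (x,ẋ)=(0.077375, -0.897331)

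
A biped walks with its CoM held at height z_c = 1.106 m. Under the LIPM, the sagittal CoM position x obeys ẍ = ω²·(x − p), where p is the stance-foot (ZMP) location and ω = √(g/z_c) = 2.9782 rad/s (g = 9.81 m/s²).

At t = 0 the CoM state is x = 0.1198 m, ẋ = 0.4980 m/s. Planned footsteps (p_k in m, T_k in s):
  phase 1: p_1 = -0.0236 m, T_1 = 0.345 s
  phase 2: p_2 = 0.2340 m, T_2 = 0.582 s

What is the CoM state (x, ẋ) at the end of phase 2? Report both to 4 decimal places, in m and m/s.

x = 1.9373, ẋ = 5.2129

phase 1: p=-0.0236, T=0.345, ωT=1.027479, cosh=1.575961, sinh=1.218053; start (x,ẋ)=(0.119800, 0.498000) → end (x,ẋ)=(0.406070, 1.305027)
phase 2: p=0.2340, T=0.582, ωT=1.733312, cosh=2.918034, sinh=2.741335; start (x,ẋ)=(0.406070, 1.305027) → end (x,ẋ)=(1.937339, 5.212930)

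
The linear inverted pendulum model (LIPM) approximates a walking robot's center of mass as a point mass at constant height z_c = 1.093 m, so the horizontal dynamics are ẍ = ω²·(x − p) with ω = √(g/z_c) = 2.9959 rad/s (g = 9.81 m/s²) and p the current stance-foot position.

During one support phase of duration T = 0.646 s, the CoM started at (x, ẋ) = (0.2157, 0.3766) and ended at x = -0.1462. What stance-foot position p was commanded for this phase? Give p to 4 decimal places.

ωT = 2.9959·0.646 = 1.935351; cosh(ωT) = 3.535426, sinh(ωT) = 3.391052
x(T) = p + (x₀−p)·cosh(ωT) + (ẋ₀/ω)·sinh(ωT) ⇒ p·(1 − cosh) = x(T) − x₀·cosh − (ẋ₀/ω)·sinh
numerator   = -0.1462 − (0.2157)·3.535426 − (0.3766/2.9959)·3.391052 = -1.335064
denominator = 1 − 3.535426 = -2.535426
p = -1.335064 / -2.535426 = 0.5266

p = 0.5266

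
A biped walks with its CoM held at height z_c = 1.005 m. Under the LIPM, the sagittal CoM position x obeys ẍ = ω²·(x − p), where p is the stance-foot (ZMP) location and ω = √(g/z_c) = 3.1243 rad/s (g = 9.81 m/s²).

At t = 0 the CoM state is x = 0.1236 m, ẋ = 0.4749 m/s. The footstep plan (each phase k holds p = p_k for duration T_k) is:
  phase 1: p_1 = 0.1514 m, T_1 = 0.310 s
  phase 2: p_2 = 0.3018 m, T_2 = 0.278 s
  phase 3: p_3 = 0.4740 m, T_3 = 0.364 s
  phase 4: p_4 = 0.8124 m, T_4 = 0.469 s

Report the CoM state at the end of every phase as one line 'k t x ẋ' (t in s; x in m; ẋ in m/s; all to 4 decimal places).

1 0.3100 0.2808 0.6177
2 0.5880 0.4666 0.8014
3 0.9520 0.8200 1.3456
4 1.4210 1.7122 3.1167

phase 1: p=0.1514, T=0.310, ωT=0.968533, cosh=1.506858, sinh=1.127219; start (x,ẋ)=(0.123600, 0.474900) → end (x,ẋ)=(0.280849, 0.617702)
phase 2: p=0.3018, T=0.278, ωT=0.868555, cosh=1.401511, sinh=0.981954; start (x,ẋ)=(0.280849, 0.617702) → end (x,ẋ)=(0.466578, 0.801440)
phase 3: p=0.4740, T=0.364, ωT=1.137245, cosh=1.719434, sinh=1.398733; start (x,ẋ)=(0.466578, 0.801440) → end (x,ẋ)=(0.820039, 1.345588)
phase 4: p=0.8124, T=0.469, ωT=1.465297, cosh=2.279918, sinh=2.048909; start (x,ẋ)=(0.820039, 1.345588) → end (x,ẋ)=(1.712249, 3.116728)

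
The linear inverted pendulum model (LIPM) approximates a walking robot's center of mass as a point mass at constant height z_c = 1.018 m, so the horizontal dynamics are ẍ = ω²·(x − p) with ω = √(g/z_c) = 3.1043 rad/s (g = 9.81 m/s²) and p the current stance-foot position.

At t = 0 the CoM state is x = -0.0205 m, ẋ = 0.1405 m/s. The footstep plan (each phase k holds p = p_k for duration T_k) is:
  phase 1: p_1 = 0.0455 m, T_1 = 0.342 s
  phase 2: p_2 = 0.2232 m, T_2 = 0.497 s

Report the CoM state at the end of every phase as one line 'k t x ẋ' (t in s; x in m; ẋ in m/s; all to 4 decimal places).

phase 1: p=0.0455, T=0.342, ωT=1.061671, cosh=1.618537, sinh=1.272660; start (x,ẋ)=(-0.020500, 0.140500) → end (x,ẋ)=(-0.003723, -0.033343)
phase 2: p=0.2232, T=0.497, ωT=1.542837, cosh=2.445808, sinh=2.232035; start (x,ẋ)=(-0.003723, -0.033343) → end (x,ẋ)=(-0.355784, -1.653879)

1 0.3420 -0.0037 -0.0333
2 0.8390 -0.3558 -1.6539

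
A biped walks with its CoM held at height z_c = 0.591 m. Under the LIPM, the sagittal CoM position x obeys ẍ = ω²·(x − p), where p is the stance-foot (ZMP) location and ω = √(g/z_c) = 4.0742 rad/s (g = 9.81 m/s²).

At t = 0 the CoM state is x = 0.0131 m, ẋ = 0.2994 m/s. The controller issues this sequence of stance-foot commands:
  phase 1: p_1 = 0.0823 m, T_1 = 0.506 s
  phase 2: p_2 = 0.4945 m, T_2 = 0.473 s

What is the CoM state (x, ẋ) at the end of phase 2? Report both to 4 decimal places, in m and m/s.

phase 1: p=0.0823, T=0.506, ωT=2.061545, cosh=3.992680, sinh=3.865423; start (x,ẋ)=(0.013100, 0.299400) → end (x,ẋ)=(0.090064, 0.105612)
phase 2: p=0.4945, T=0.473, ωT=1.927097, cosh=3.507553, sinh=3.361983; start (x,ẋ)=(0.090064, 0.105612) → end (x,ẋ)=(-0.836931, -5.169277)

x = -0.8369, ẋ = -5.1693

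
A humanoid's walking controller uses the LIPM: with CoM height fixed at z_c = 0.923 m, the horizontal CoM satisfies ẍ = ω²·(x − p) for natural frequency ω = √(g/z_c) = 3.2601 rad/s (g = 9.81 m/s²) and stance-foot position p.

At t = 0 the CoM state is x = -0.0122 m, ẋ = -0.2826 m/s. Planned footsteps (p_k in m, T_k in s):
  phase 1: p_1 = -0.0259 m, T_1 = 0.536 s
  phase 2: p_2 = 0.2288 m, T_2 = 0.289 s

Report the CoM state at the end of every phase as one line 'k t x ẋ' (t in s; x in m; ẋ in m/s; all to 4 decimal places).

1 0.5360 -0.2266 -0.7114
2 0.8250 -0.6815 -2.6663

phase 1: p=-0.0259, T=0.536, ωT=1.747414, cosh=2.956981, sinh=2.782757; start (x,ẋ)=(-0.012200, -0.282600) → end (x,ẋ)=(-0.226611, -0.711356)
phase 2: p=0.2288, T=0.289, ωT=0.942169, cosh=1.477661, sinh=1.087879; start (x,ẋ)=(-0.226611, -0.711356) → end (x,ẋ)=(-0.681519, -2.666301)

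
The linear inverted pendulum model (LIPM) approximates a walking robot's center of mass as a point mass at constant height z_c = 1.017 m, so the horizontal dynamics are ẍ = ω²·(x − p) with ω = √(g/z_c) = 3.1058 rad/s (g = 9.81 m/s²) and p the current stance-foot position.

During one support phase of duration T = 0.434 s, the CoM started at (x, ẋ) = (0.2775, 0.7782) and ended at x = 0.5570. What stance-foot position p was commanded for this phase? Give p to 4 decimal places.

ωT = 3.1058·0.434 = 1.347917; cosh(ωT) = 2.054590, sinh(ωT) = 1.794809
x(T) = p + (x₀−p)·cosh(ωT) + (ẋ₀/ω)·sinh(ωT) ⇒ p·(1 − cosh) = x(T) − x₀·cosh − (ẋ₀/ω)·sinh
numerator   = 0.5570 − (0.2775)·2.054590 − (0.7782/3.1058)·1.794809 = -0.462862
denominator = 1 − 2.054590 = -1.054590
p = -0.462862 / -1.054590 = 0.4389

p = 0.4389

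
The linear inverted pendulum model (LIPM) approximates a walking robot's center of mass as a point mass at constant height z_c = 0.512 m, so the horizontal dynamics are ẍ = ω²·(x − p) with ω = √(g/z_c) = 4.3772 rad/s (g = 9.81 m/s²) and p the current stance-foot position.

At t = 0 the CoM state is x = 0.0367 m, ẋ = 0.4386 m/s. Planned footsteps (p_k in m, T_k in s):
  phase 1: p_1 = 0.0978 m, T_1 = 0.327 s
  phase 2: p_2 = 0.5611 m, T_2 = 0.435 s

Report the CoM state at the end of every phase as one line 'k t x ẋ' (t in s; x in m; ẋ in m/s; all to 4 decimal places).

1 0.3270 0.1603 0.4424
2 0.7620 -0.4822 -4.2396

phase 1: p=0.0978, T=0.327, ωT=1.431344, cosh=2.211654, sinh=1.972667; start (x,ẋ)=(0.036700, 0.438600) → end (x,ẋ)=(0.160331, 0.442448)
phase 2: p=0.5611, T=0.435, ωT=1.904082, cosh=3.431101, sinh=3.282141; start (x,ẋ)=(0.160331, 0.442448) → end (x,ẋ)=(-0.482219, -4.239598)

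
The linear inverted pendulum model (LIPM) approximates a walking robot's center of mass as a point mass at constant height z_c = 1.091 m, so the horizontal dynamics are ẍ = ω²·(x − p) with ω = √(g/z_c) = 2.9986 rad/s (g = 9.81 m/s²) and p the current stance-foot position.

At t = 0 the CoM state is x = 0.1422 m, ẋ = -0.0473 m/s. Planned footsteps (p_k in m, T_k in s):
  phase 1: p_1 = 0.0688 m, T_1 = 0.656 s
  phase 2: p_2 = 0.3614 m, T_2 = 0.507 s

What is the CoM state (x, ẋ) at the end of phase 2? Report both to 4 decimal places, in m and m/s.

phase 1: p=0.0688, T=0.656, ωT=1.967082, cosh=3.644822, sinh=3.504958; start (x,ẋ)=(0.142200, -0.047300) → end (x,ẋ)=(0.281043, 0.599031)
phase 2: p=0.3614, T=0.507, ωT=1.520290, cosh=2.396100, sinh=2.177452; start (x,ẋ)=(0.281043, 0.599031) → end (x,ẋ)=(0.603846, 0.910662)

x = 0.6038, ẋ = 0.9107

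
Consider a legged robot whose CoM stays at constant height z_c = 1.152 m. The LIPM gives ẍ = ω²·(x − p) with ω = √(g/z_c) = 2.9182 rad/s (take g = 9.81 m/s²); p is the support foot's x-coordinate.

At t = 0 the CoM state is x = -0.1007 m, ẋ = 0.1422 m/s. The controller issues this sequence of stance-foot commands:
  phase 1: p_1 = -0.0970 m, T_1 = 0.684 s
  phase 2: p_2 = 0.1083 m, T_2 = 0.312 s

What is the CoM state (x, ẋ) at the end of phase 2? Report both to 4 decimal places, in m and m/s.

x = 0.2223, ẋ = 0.5820

phase 1: p=-0.0970, T=0.684, ωT=1.996049, cosh=3.747895, sinh=3.612023; start (x,ẋ)=(-0.100700, 0.142200) → end (x,ẋ)=(0.065142, 0.493950)
phase 2: p=0.1083, T=0.312, ωT=0.910478, cosh=1.443922, sinh=1.041590; start (x,ẋ)=(0.065142, 0.493950) → end (x,ẋ)=(0.222288, 0.582044)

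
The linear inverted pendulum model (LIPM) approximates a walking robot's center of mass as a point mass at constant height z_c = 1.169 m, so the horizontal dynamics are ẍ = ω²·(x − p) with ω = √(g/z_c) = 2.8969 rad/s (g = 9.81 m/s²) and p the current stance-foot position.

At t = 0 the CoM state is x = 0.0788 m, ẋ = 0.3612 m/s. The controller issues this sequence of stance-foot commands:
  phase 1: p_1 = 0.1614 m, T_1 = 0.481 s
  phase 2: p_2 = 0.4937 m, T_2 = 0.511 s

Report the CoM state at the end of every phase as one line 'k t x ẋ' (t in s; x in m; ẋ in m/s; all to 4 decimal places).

1 0.4810 0.2204 0.3201
2 0.9920 0.0924 -0.9095

phase 1: p=0.1614, T=0.481, ωT=1.393409, cosh=2.138394, sinh=1.890166; start (x,ẋ)=(0.078800, 0.361200) → end (x,ẋ)=(0.220444, 0.320101)
phase 2: p=0.4937, T=0.511, ωT=1.480316, cosh=2.310950, sinh=2.083384; start (x,ẋ)=(0.220444, 0.320101) → end (x,ẋ)=(0.092429, -0.909458)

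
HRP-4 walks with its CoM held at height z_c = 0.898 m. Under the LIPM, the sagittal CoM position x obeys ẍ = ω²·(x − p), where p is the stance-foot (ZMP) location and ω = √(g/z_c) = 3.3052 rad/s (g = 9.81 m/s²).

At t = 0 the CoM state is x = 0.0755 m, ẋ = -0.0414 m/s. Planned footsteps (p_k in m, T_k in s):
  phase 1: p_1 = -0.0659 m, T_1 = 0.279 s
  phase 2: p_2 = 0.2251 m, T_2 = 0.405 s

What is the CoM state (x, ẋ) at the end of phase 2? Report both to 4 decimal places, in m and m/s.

x = 0.2581, ẋ = 0.3081

phase 1: p=-0.0659, T=0.279, ωT=0.922151, cosh=1.456178, sinh=1.058515; start (x,ẋ)=(0.075500, -0.041400) → end (x,ẋ)=(0.126745, 0.434417)
phase 2: p=0.2251, T=0.405, ωT=1.338606, cosh=2.037967, sinh=1.775756; start (x,ẋ)=(0.126745, 0.434417) → end (x,ẋ)=(0.258051, 0.308059)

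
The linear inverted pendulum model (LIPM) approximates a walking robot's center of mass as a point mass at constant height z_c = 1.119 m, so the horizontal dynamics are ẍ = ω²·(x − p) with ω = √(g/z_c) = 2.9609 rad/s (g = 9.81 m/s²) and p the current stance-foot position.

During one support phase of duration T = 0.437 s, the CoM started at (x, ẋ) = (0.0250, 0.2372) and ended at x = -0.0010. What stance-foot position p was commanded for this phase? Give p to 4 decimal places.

ωT = 2.9609·0.437 = 1.293913; cosh(ωT) = 1.960613, sinh(ωT) = 1.686417
x(T) = p + (x₀−p)·cosh(ωT) + (ẋ₀/ω)·sinh(ωT) ⇒ p·(1 − cosh) = x(T) − x₀·cosh − (ẋ₀/ω)·sinh
numerator   = -0.0010 − (0.0250)·1.960613 − (0.2372/2.9609)·1.686417 = -0.185116
denominator = 1 − 1.960613 = -0.960613
p = -0.185116 / -0.960613 = 0.1927

p = 0.1927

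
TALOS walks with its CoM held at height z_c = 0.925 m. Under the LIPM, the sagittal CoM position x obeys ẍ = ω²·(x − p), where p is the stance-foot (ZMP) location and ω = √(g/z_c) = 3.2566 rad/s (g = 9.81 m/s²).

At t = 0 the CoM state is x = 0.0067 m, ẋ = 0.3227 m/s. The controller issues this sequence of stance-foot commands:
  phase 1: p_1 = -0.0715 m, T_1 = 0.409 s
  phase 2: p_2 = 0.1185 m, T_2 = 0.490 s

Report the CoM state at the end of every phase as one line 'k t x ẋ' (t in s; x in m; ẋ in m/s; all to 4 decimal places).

phase 1: p=-0.0715, T=0.409, ωT=1.331949, cosh=2.026192, sinh=1.762230; start (x,ẋ)=(0.006700, 0.322700) → end (x,ẋ)=(0.261569, 1.102632)
phase 2: p=0.1185, T=0.490, ωT=1.595734, cosh=2.567354, sinh=2.364594; start (x,ẋ)=(0.261569, 1.102632) → end (x,ẋ)=(1.286423, 3.932558)

1 0.4090 0.2616 1.1026
2 0.8990 1.2864 3.9326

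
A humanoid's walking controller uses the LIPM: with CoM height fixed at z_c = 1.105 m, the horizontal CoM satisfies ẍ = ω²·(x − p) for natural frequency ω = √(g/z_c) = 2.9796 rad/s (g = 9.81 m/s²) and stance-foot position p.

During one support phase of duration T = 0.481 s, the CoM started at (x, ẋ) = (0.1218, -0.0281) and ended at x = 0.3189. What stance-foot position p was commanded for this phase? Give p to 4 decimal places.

p = -0.0557

ωT = 2.9796·0.481 = 1.433188; cosh(ωT) = 2.215294, sinh(ωT) = 1.976747
x(T) = p + (x₀−p)·cosh(ωT) + (ẋ₀/ω)·sinh(ωT) ⇒ p·(1 − cosh) = x(T) − x₀·cosh − (ẋ₀/ω)·sinh
numerator   = 0.3189 − (0.1218)·2.215294 − (-0.0281/2.9796)·1.976747 = 0.067719
denominator = 1 − 2.215294 = -1.215294
p = 0.067719 / -1.215294 = -0.0557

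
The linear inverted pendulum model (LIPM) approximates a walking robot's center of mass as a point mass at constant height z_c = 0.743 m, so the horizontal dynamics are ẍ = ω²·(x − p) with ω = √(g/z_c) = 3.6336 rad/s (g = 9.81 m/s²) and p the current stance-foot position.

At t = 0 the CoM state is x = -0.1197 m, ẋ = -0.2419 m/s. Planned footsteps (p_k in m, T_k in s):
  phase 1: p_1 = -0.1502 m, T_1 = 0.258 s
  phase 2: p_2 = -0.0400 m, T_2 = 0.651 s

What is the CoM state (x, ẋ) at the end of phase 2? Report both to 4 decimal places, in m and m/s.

phase 1: p=-0.1502, T=0.258, ωT=0.937469, cosh=1.472564, sinh=1.080946; start (x,ẋ)=(-0.119700, -0.241900) → end (x,ẋ)=(-0.177249, -0.236418)
phase 2: p=-0.0400, T=0.651, ωT=2.365474, cosh=5.371493, sinh=5.277588; start (x,ẋ)=(-0.177249, -0.236418) → end (x,ẋ)=(-1.120613, -3.901885)

x = -1.1206, ẋ = -3.9019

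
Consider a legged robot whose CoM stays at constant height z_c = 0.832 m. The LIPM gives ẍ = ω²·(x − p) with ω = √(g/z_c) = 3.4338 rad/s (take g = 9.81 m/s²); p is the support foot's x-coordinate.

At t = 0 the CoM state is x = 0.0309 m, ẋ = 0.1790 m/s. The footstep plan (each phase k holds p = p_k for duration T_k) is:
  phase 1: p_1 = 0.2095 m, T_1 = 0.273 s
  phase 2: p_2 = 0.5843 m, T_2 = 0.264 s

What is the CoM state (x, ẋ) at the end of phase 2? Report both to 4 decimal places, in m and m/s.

phase 1: p=0.2095, T=0.273, ωT=0.937427, cosh=1.472519, sinh=1.080885; start (x,ẋ)=(0.030900, 0.179000) → end (x,ẋ)=(0.002853, -0.399301)
phase 2: p=0.5843, T=0.264, ωT=0.906523, cosh=1.439813, sinh=1.035887; start (x,ẋ)=(0.002853, -0.399301) → end (x,ẋ)=(-0.373333, -2.643141)

x = -0.3733, ẋ = -2.6431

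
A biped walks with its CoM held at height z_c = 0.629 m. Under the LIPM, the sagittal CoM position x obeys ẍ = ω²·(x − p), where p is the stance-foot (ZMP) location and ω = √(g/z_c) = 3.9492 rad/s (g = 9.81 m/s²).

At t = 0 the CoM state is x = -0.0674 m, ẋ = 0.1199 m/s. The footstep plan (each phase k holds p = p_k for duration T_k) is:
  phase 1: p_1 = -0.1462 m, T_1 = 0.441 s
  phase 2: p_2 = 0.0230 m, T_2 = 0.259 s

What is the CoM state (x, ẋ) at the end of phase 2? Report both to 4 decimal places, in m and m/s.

x = 0.6250, ẋ = 2.6057

phase 1: p=-0.1462, T=0.441, ωT=1.741597, cosh=2.940845, sinh=2.765605; start (x,ẋ)=(-0.067400, 0.119900) → end (x,ẋ)=(0.169504, 1.213255)
phase 2: p=0.0230, T=0.259, ωT=1.022843, cosh=1.570330, sinh=1.210759; start (x,ẋ)=(0.169504, 1.213255) → end (x,ẋ)=(0.625024, 2.605725)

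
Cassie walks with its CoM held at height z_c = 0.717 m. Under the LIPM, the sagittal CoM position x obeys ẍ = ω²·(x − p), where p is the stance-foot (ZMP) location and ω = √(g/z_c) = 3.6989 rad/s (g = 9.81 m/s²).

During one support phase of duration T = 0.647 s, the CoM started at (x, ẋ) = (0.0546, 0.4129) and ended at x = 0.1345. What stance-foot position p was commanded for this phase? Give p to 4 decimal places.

p = 0.1710

ωT = 3.6989·0.647 = 2.393188; cosh(ωT) = 5.519841, sinh(ωT) = 5.428503
x(T) = p + (x₀−p)·cosh(ωT) + (ẋ₀/ω)·sinh(ωT) ⇒ p·(1 − cosh) = x(T) − x₀·cosh − (ẋ₀/ω)·sinh
numerator   = 0.1345 − (0.0546)·5.519841 − (0.4129/3.6989)·5.428503 = -0.772855
denominator = 1 − 5.519841 = -4.519841
p = -0.772855 / -4.519841 = 0.1710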